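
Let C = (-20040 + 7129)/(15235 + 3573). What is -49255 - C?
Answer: -926375129/18808 ≈ -49254.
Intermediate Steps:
C = -12911/18808 ≈ -0.68646
-49255 - C = -49255 - 1*(-12911/18808) = -49255 + 12911/18808 = -926375129/18808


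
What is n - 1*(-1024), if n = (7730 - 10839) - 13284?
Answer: -15369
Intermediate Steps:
n = -16393 (n = -3109 - 13284 = -16393)
n - 1*(-1024) = -16393 - 1*(-1024) = -16393 + 1024 = -15369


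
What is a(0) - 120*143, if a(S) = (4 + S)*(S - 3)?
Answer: -17172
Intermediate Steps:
a(S) = (-3 + S)*(4 + S) (a(S) = (4 + S)*(-3 + S) = (-3 + S)*(4 + S))
a(0) - 120*143 = (-12 + 0 + 0²) - 120*143 = (-12 + 0 + 0) - 17160 = -12 - 17160 = -17172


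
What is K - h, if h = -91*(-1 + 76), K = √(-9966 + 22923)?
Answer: 6825 + √12957 ≈ 6938.8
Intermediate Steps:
K = √12957 ≈ 113.83
h = -6825 (h = -91*75 = -6825)
K - h = √12957 - 1*(-6825) = √12957 + 6825 = 6825 + √12957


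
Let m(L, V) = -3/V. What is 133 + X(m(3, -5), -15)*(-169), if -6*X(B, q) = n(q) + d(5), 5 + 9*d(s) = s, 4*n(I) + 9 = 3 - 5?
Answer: 1333/24 ≈ 55.542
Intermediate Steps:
n(I) = -11/4 (n(I) = -9/4 + (3 - 5)/4 = -9/4 + (¼)*(-2) = -9/4 - ½ = -11/4)
d(s) = -5/9 + s/9
X(B, q) = 11/24 (X(B, q) = -(-11/4 + (-5/9 + (⅑)*5))/6 = -(-11/4 + (-5/9 + 5/9))/6 = -(-11/4 + 0)/6 = -⅙*(-11/4) = 11/24)
133 + X(m(3, -5), -15)*(-169) = 133 + (11/24)*(-169) = 133 - 1859/24 = 1333/24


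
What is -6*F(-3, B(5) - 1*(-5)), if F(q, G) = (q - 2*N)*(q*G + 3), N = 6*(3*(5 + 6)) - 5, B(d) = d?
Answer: -63018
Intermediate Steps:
N = 193 (N = 6*(3*11) - 5 = 6*33 - 5 = 198 - 5 = 193)
F(q, G) = (-386 + q)*(3 + G*q) (F(q, G) = (q - 2*193)*(q*G + 3) = (q - 386)*(G*q + 3) = (-386 + q)*(3 + G*q))
-6*F(-3, B(5) - 1*(-5)) = -6*(-1158 + 3*(-3) + (5 - 1*(-5))*(-3)**2 - 386*(5 - 1*(-5))*(-3)) = -6*(-1158 - 9 + (5 + 5)*9 - 386*(5 + 5)*(-3)) = -6*(-1158 - 9 + 10*9 - 386*10*(-3)) = -6*(-1158 - 9 + 90 + 11580) = -6*10503 = -63018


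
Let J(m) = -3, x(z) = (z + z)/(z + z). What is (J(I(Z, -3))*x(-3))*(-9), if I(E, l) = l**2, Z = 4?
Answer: 27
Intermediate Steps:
x(z) = 1 (x(z) = (2*z)/((2*z)) = (2*z)*(1/(2*z)) = 1)
(J(I(Z, -3))*x(-3))*(-9) = -3*1*(-9) = -3*(-9) = 27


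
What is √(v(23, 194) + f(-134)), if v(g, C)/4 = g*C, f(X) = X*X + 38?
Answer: √35842 ≈ 189.32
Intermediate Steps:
f(X) = 38 + X² (f(X) = X² + 38 = 38 + X²)
v(g, C) = 4*C*g (v(g, C) = 4*(g*C) = 4*(C*g) = 4*C*g)
√(v(23, 194) + f(-134)) = √(4*194*23 + (38 + (-134)²)) = √(17848 + (38 + 17956)) = √(17848 + 17994) = √35842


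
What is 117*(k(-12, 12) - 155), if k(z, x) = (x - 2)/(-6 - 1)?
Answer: -128115/7 ≈ -18302.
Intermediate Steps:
k(z, x) = 2/7 - x/7 (k(z, x) = (-2 + x)/(-7) = (-2 + x)*(-⅐) = 2/7 - x/7)
117*(k(-12, 12) - 155) = 117*((2/7 - ⅐*12) - 155) = 117*((2/7 - 12/7) - 155) = 117*(-10/7 - 155) = 117*(-1095/7) = -128115/7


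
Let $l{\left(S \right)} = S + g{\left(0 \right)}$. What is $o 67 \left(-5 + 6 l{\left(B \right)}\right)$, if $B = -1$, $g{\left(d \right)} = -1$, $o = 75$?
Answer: $-85425$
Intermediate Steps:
$l{\left(S \right)} = -1 + S$ ($l{\left(S \right)} = S - 1 = -1 + S$)
$o 67 \left(-5 + 6 l{\left(B \right)}\right) = 75 \cdot 67 \left(-5 + 6 \left(-1 - 1\right)\right) = 5025 \left(-5 + 6 \left(-2\right)\right) = 5025 \left(-5 - 12\right) = 5025 \left(-17\right) = -85425$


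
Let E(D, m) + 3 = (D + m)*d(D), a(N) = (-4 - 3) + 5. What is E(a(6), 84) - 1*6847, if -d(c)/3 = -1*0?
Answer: -6850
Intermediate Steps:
d(c) = 0 (d(c) = -(-3)*0 = -3*0 = 0)
a(N) = -2 (a(N) = -7 + 5 = -2)
E(D, m) = -3 (E(D, m) = -3 + (D + m)*0 = -3 + 0 = -3)
E(a(6), 84) - 1*6847 = -3 - 1*6847 = -3 - 6847 = -6850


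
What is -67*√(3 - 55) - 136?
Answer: -136 - 134*I*√13 ≈ -136.0 - 483.14*I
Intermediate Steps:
-67*√(3 - 55) - 136 = -134*I*√13 - 136 = -136 - 134*I*√13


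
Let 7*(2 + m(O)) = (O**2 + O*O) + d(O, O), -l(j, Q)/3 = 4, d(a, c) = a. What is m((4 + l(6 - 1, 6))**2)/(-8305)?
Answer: -8242/58135 ≈ -0.14177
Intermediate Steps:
l(j, Q) = -12 (l(j, Q) = -3*4 = -12)
m(O) = -2 + O/7 + 2*O**2/7 (m(O) = -2 + ((O**2 + O*O) + O)/7 = -2 + ((O**2 + O**2) + O)/7 = -2 + (2*O**2 + O)/7 = -2 + (O + 2*O**2)/7 = -2 + (O/7 + 2*O**2/7) = -2 + O/7 + 2*O**2/7)
m((4 + l(6 - 1, 6))**2)/(-8305) = (-2 + (4 - 12)**2/7 + 2*((4 - 12)**2)**2/7)/(-8305) = (-2 + (1/7)*(-8)**2 + 2*((-8)**2)**2/7)*(-1/8305) = (-2 + (1/7)*64 + (2/7)*64**2)*(-1/8305) = (-2 + 64/7 + (2/7)*4096)*(-1/8305) = (-2 + 64/7 + 8192/7)*(-1/8305) = (8242/7)*(-1/8305) = -8242/58135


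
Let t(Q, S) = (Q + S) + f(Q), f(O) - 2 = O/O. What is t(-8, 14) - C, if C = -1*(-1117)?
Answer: -1108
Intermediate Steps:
f(O) = 3 (f(O) = 2 + O/O = 2 + 1 = 3)
t(Q, S) = 3 + Q + S (t(Q, S) = (Q + S) + 3 = 3 + Q + S)
C = 1117
t(-8, 14) - C = (3 - 8 + 14) - 1*1117 = 9 - 1117 = -1108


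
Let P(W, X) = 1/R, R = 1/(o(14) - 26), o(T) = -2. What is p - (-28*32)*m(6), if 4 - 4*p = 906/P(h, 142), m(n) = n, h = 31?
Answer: 301565/56 ≈ 5385.1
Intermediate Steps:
R = -1/28 (R = 1/(-2 - 26) = 1/(-28) = -1/28 ≈ -0.035714)
P(W, X) = -28 (P(W, X) = 1/(-1/28) = -28)
p = 509/56 (p = 1 - 453/(2*(-28)) = 1 - 453*(-1)/(2*28) = 1 - 1/4*(-453/14) = 1 + 453/56 = 509/56 ≈ 9.0893)
p - (-28*32)*m(6) = 509/56 - (-28*32)*6 = 509/56 - (-896)*6 = 509/56 - 1*(-5376) = 509/56 + 5376 = 301565/56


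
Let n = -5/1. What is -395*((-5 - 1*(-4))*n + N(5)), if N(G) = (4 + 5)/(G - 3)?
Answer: -7505/2 ≈ -3752.5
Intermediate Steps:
n = -5 (n = -5*1 = -5)
N(G) = 9/(-3 + G)
-395*((-5 - 1*(-4))*n + N(5)) = -395*((-5 - 1*(-4))*(-5) + 9/(-3 + 5)) = -395*((-5 + 4)*(-5) + 9/2) = -395*(-1*(-5) + 9*(1/2)) = -395*(5 + 9/2) = -395*19/2 = -7505/2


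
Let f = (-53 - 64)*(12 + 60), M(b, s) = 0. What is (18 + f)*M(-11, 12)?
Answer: 0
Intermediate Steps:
f = -8424 (f = -117*72 = -8424)
(18 + f)*M(-11, 12) = (18 - 8424)*0 = -8406*0 = 0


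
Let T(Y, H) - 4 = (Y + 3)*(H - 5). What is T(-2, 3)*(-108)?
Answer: -216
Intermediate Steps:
T(Y, H) = 4 + (-5 + H)*(3 + Y) (T(Y, H) = 4 + (Y + 3)*(H - 5) = 4 + (3 + Y)*(-5 + H) = 4 + (-5 + H)*(3 + Y))
T(-2, 3)*(-108) = (-11 - 5*(-2) + 3*3 + 3*(-2))*(-108) = (-11 + 10 + 9 - 6)*(-108) = 2*(-108) = -216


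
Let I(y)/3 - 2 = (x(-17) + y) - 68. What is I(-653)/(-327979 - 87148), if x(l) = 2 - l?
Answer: 2100/415127 ≈ 0.0050587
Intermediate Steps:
I(y) = -141 + 3*y (I(y) = 6 + 3*(((2 - 1*(-17)) + y) - 68) = 6 + 3*(((2 + 17) + y) - 68) = 6 + 3*((19 + y) - 68) = 6 + 3*(-49 + y) = 6 + (-147 + 3*y) = -141 + 3*y)
I(-653)/(-327979 - 87148) = (-141 + 3*(-653))/(-327979 - 87148) = (-141 - 1959)/(-415127) = -2100*(-1/415127) = 2100/415127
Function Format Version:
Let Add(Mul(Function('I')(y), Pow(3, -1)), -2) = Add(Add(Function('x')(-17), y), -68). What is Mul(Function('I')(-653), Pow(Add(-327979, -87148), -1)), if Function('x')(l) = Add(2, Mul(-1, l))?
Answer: Rational(2100, 415127) ≈ 0.0050587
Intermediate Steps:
Function('I')(y) = Add(-141, Mul(3, y)) (Function('I')(y) = Add(6, Mul(3, Add(Add(Add(2, Mul(-1, -17)), y), -68))) = Add(6, Mul(3, Add(Add(Add(2, 17), y), -68))) = Add(6, Mul(3, Add(Add(19, y), -68))) = Add(6, Mul(3, Add(-49, y))) = Add(6, Add(-147, Mul(3, y))) = Add(-141, Mul(3, y)))
Mul(Function('I')(-653), Pow(Add(-327979, -87148), -1)) = Mul(Add(-141, Mul(3, -653)), Pow(Add(-327979, -87148), -1)) = Mul(Add(-141, -1959), Pow(-415127, -1)) = Mul(-2100, Rational(-1, 415127)) = Rational(2100, 415127)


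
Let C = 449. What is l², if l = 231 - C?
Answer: 47524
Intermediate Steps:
l = -218 (l = 231 - 1*449 = 231 - 449 = -218)
l² = (-218)² = 47524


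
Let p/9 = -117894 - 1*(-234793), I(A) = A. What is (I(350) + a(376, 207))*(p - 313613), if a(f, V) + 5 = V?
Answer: 407639856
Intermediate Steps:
a(f, V) = -5 + V
p = 1052091 (p = 9*(-117894 - 1*(-234793)) = 9*(-117894 + 234793) = 9*116899 = 1052091)
(I(350) + a(376, 207))*(p - 313613) = (350 + (-5 + 207))*(1052091 - 313613) = (350 + 202)*738478 = 552*738478 = 407639856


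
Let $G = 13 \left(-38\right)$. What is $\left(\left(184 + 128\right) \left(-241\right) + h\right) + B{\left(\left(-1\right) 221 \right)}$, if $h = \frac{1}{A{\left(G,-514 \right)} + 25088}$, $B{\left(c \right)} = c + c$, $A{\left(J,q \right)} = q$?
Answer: $- \frac{1858629915}{24574} \approx -75634.0$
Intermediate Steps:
$G = -494$
$B{\left(c \right)} = 2 c$
$h = \frac{1}{24574}$ ($h = \frac{1}{-514 + 25088} = \frac{1}{24574} \approx 4.0693 \cdot 10^{-5}$)
$\left(\left(184 + 128\right) \left(-241\right) + h\right) + B{\left(\left(-1\right) 221 \right)} = \left(\left(184 + 128\right) \left(-241\right) + \frac{1}{24574}\right) + 2 \left(\left(-1\right) 221\right) = \left(312 \left(-241\right) + \frac{1}{24574}\right) + 2 \left(-221\right) = \left(-75192 + \frac{1}{24574}\right) - 442 = - \frac{1847768207}{24574} - 442 = - \frac{1858629915}{24574}$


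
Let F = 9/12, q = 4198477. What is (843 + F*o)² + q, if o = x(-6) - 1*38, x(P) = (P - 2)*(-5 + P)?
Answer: 19895029/4 ≈ 4.9738e+6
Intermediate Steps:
F = ¾ (F = 9*(1/12) = ¾ ≈ 0.75000)
x(P) = (-5 + P)*(-2 + P) (x(P) = (-2 + P)*(-5 + P) = (-5 + P)*(-2 + P))
o = 50 (o = (10 + (-6)² - 7*(-6)) - 1*38 = (10 + 36 + 42) - 38 = 88 - 38 = 50)
(843 + F*o)² + q = (843 + (¾)*50)² + 4198477 = (843 + 75/2)² + 4198477 = (1761/2)² + 4198477 = 3101121/4 + 4198477 = 19895029/4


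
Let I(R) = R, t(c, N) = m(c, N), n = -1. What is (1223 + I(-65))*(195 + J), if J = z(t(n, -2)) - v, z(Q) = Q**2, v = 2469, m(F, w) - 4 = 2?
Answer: -2591604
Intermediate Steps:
m(F, w) = 6 (m(F, w) = 4 + 2 = 6)
t(c, N) = 6
J = -2433 (J = 6**2 - 1*2469 = 36 - 2469 = -2433)
(1223 + I(-65))*(195 + J) = (1223 - 65)*(195 - 2433) = 1158*(-2238) = -2591604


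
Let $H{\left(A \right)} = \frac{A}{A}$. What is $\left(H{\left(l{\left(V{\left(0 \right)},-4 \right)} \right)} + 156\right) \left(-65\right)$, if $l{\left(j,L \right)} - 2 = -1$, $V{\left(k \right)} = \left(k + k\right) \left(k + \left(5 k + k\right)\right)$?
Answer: $-10205$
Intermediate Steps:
$V{\left(k \right)} = 14 k^{2}$ ($V{\left(k \right)} = 2 k \left(k + 6 k\right) = 2 k 7 k = 14 k^{2}$)
$l{\left(j,L \right)} = 1$ ($l{\left(j,L \right)} = 2 - 1 = 1$)
$H{\left(A \right)} = 1$
$\left(H{\left(l{\left(V{\left(0 \right)},-4 \right)} \right)} + 156\right) \left(-65\right) = \left(1 + 156\right) \left(-65\right) = 157 \left(-65\right) = -10205$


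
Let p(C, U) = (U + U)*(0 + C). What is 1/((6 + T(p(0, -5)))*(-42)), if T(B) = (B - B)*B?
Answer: -1/252 ≈ -0.0039683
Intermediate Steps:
p(C, U) = 2*C*U (p(C, U) = (2*U)*C = 2*C*U)
T(B) = 0 (T(B) = 0*B = 0)
1/((6 + T(p(0, -5)))*(-42)) = 1/((6 + 0)*(-42)) = 1/(6*(-42)) = 1/(-252) = -1/252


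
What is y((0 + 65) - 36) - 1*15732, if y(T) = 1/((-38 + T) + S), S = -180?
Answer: -2973349/189 ≈ -15732.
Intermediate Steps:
y(T) = 1/(-218 + T) (y(T) = 1/((-38 + T) - 180) = 1/(-218 + T))
y((0 + 65) - 36) - 1*15732 = 1/(-218 + ((0 + 65) - 36)) - 1*15732 = 1/(-218 + (65 - 36)) - 15732 = 1/(-218 + 29) - 15732 = 1/(-189) - 15732 = -1/189 - 15732 = -2973349/189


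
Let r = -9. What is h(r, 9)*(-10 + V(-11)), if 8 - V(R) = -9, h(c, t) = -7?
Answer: -49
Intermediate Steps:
V(R) = 17 (V(R) = 8 - 1*(-9) = 8 + 9 = 17)
h(r, 9)*(-10 + V(-11)) = -7*(-10 + 17) = -7*7 = -49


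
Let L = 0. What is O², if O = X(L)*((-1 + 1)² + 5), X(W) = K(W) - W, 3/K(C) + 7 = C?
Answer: 225/49 ≈ 4.5918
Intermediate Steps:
K(C) = 3/(-7 + C)
X(W) = -W + 3/(-7 + W) (X(W) = 3/(-7 + W) - W = -W + 3/(-7 + W))
O = -15/7 (O = ((3 - 1*0*(-7 + 0))/(-7 + 0))*((-1 + 1)² + 5) = ((3 - 1*0*(-7))/(-7))*(0² + 5) = (-(3 + 0)/7)*(0 + 5) = -⅐*3*5 = -3/7*5 = -15/7 ≈ -2.1429)
O² = (-15/7)² = 225/49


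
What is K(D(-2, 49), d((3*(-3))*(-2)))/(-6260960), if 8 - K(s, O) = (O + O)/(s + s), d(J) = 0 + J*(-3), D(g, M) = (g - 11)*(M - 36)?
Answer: -649/529051120 ≈ -1.2267e-6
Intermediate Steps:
D(g, M) = (-36 + M)*(-11 + g) (D(g, M) = (-11 + g)*(-36 + M) = (-36 + M)*(-11 + g))
d(J) = -3*J (d(J) = 0 - 3*J = -3*J)
K(s, O) = 8 - O/s (K(s, O) = 8 - (O + O)/(s + s) = 8 - 2*O/(2*s) = 8 - 2*O*1/(2*s) = 8 - O/s)
K(D(-2, 49), d((3*(-3))*(-2)))/(-6260960) = (8 - (-3*3*(-3)*(-2))/(396 - 36*(-2) - 11*49 + 49*(-2)))/(-6260960) = (8 - (-(-27)*(-2))/(396 + 72 - 539 - 98))*(-1/6260960) = (8 - 1*(-3*18)/(-169))*(-1/6260960) = (8 - 1*(-54)*(-1/169))*(-1/6260960) = (8 - 54/169)*(-1/6260960) = (1298/169)*(-1/6260960) = -649/529051120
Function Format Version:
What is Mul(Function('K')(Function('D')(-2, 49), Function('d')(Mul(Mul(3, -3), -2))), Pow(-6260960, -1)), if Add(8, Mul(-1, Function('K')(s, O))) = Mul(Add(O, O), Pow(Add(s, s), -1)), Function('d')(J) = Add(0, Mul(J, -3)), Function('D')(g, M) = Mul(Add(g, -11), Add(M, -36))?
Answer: Rational(-649, 529051120) ≈ -1.2267e-6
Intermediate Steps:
Function('D')(g, M) = Mul(Add(-36, M), Add(-11, g)) (Function('D')(g, M) = Mul(Add(-11, g), Add(-36, M)) = Mul(Add(-36, M), Add(-11, g)))
Function('d')(J) = Mul(-3, J) (Function('d')(J) = Add(0, Mul(-3, J)) = Mul(-3, J))
Function('K')(s, O) = Add(8, Mul(-1, O, Pow(s, -1))) (Function('K')(s, O) = Add(8, Mul(-1, Mul(Add(O, O), Pow(Add(s, s), -1)))) = Add(8, Mul(-1, Mul(Mul(2, O), Pow(Mul(2, s), -1)))) = Add(8, Mul(-1, Mul(Mul(2, O), Mul(Rational(1, 2), Pow(s, -1))))) = Add(8, Mul(-1, Mul(O, Pow(s, -1)))) = Add(8, Mul(-1, O, Pow(s, -1))))
Mul(Function('K')(Function('D')(-2, 49), Function('d')(Mul(Mul(3, -3), -2))), Pow(-6260960, -1)) = Mul(Add(8, Mul(-1, Mul(-3, Mul(Mul(3, -3), -2)), Pow(Add(396, Mul(-36, -2), Mul(-11, 49), Mul(49, -2)), -1))), Pow(-6260960, -1)) = Mul(Add(8, Mul(-1, Mul(-3, Mul(-9, -2)), Pow(Add(396, 72, -539, -98), -1))), Rational(-1, 6260960)) = Mul(Add(8, Mul(-1, Mul(-3, 18), Pow(-169, -1))), Rational(-1, 6260960)) = Mul(Add(8, Mul(-1, -54, Rational(-1, 169))), Rational(-1, 6260960)) = Mul(Add(8, Rational(-54, 169)), Rational(-1, 6260960)) = Mul(Rational(1298, 169), Rational(-1, 6260960)) = Rational(-649, 529051120)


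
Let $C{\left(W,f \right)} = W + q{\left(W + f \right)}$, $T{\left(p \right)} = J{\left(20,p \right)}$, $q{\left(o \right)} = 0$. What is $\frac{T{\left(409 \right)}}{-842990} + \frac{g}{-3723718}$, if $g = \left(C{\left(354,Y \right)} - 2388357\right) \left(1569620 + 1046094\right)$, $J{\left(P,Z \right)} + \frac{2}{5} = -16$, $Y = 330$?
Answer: $\frac{6581995192311229444}{3923821296025} \approx 1.6774 \cdot 10^{6}$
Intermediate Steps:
$J{\left(P,Z \right)} = - \frac{82}{5}$ ($J{\left(P,Z \right)} = - \frac{2}{5} - 16 = - \frac{82}{5}$)
$T{\left(p \right)} = - \frac{82}{5}$
$C{\left(W,f \right)} = W$ ($C{\left(W,f \right)} = W + 0 = W$)
$g = -6246332879142$ ($g = \left(354 - 2388357\right) \left(1569620 + 1046094\right) = \left(-2388003\right) 2615714 = -6246332879142$)
$\frac{T{\left(409 \right)}}{-842990} + \frac{g}{-3723718} = - \frac{82}{5 \left(-842990\right)} - \frac{6246332879142}{-3723718} = \left(- \frac{82}{5}\right) \left(- \frac{1}{842990}\right) - - \frac{3123166439571}{1861859} = \frac{41}{2107475} + \frac{3123166439571}{1861859} = \frac{6581995192311229444}{3923821296025}$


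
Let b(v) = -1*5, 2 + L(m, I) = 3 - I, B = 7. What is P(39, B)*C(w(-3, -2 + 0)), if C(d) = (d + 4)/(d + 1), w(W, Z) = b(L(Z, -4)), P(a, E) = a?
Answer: 39/4 ≈ 9.7500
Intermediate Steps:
L(m, I) = 1 - I (L(m, I) = -2 + (3 - I) = 1 - I)
b(v) = -5
w(W, Z) = -5
C(d) = (4 + d)/(1 + d)
P(39, B)*C(w(-3, -2 + 0)) = 39*((4 - 5)/(1 - 5)) = 39*(-1/(-4)) = 39*(-1/4*(-1)) = 39*(1/4) = 39/4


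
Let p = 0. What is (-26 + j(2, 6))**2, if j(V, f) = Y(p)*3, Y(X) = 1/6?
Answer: 2601/4 ≈ 650.25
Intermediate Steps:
Y(X) = 1/6
j(V, f) = 1/2 (j(V, f) = (1/6)*3 = 1/2)
(-26 + j(2, 6))**2 = (-26 + 1/2)**2 = (-51/2)**2 = 2601/4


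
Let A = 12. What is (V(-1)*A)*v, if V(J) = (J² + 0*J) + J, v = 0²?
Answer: 0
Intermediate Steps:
v = 0
V(J) = J + J² (V(J) = (J² + 0) + J = J² + J = J + J²)
(V(-1)*A)*v = (-(1 - 1)*12)*0 = (-1*0*12)*0 = (0*12)*0 = 0*0 = 0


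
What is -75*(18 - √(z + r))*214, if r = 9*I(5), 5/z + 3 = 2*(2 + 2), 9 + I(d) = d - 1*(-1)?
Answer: -288900 + 16050*I*√26 ≈ -2.889e+5 + 81839.0*I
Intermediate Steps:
I(d) = -8 + d (I(d) = -9 + (d - 1*(-1)) = -9 + (d + 1) = -9 + (1 + d) = -8 + d)
z = 1 (z = 5/(-3 + 2*(2 + 2)) = 5/(-3 + 2*4) = 5/(-3 + 8) = 5/5 = 5*(⅕) = 1)
r = -27 (r = 9*(-8 + 5) = 9*(-3) = -27)
-75*(18 - √(z + r))*214 = -75*(18 - √(1 - 27))*214 = -75*(18 - √(-26))*214 = -75*(18 - I*√26)*214 = (-1350 + 75*I*√26)*214 = -288900 + 16050*I*√26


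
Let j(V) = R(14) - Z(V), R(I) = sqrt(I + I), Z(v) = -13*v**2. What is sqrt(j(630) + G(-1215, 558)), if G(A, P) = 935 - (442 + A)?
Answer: sqrt(5161408 + 2*sqrt(7)) ≈ 2271.9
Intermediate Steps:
R(I) = sqrt(2)*sqrt(I) (R(I) = sqrt(2*I) = sqrt(2)*sqrt(I))
G(A, P) = 493 - A (G(A, P) = 935 + (-442 - A) = 493 - A)
j(V) = 2*sqrt(7) + 13*V**2 (j(V) = sqrt(2)*sqrt(14) - (-13)*V**2 = 2*sqrt(7) + 13*V**2)
sqrt(j(630) + G(-1215, 558)) = sqrt((2*sqrt(7) + 13*630**2) + (493 - 1*(-1215))) = sqrt((2*sqrt(7) + 13*396900) + (493 + 1215)) = sqrt((2*sqrt(7) + 5159700) + 1708) = sqrt((5159700 + 2*sqrt(7)) + 1708) = sqrt(5161408 + 2*sqrt(7))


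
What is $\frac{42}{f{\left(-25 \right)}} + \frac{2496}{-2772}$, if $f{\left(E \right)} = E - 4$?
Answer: $- \frac{15734}{6699} \approx -2.3487$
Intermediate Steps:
$f{\left(E \right)} = -4 + E$ ($f{\left(E \right)} = E - 4 = -4 + E$)
$\frac{42}{f{\left(-25 \right)}} + \frac{2496}{-2772} = \frac{42}{-4 - 25} + \frac{2496}{-2772} = \frac{42}{-29} + 2496 \left(- \frac{1}{2772}\right) = 42 \left(- \frac{1}{29}\right) - \frac{208}{231} = - \frac{42}{29} - \frac{208}{231} = - \frac{15734}{6699}$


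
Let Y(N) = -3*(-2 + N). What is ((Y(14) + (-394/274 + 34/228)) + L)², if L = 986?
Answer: 219542629614841/243921924 ≈ 9.0005e+5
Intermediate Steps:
Y(N) = 6 - 3*N
((Y(14) + (-394/274 + 34/228)) + L)² = (((6 - 3*14) + (-394/274 + 34/228)) + 986)² = (((6 - 42) + (-394*1/274 + 34*(1/228))) + 986)² = ((-36 + (-197/137 + 17/114)) + 986)² = ((-36 - 20129/15618) + 986)² = (-582377/15618 + 986)² = (14816971/15618)² = 219542629614841/243921924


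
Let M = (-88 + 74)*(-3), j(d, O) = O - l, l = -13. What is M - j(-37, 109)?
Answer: -80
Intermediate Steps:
j(d, O) = 13 + O (j(d, O) = O - 1*(-13) = O + 13 = 13 + O)
M = 42 (M = -14*(-3) = 42)
M - j(-37, 109) = 42 - (13 + 109) = 42 - 1*122 = 42 - 122 = -80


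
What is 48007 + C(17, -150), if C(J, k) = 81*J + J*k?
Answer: 46834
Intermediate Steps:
48007 + C(17, -150) = 48007 + 17*(81 - 150) = 48007 + 17*(-69) = 48007 - 1173 = 46834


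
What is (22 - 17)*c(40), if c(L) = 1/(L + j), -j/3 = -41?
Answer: 5/163 ≈ 0.030675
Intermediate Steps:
j = 123 (j = -3*(-41) = 123)
c(L) = 1/(123 + L) (c(L) = 1/(L + 123) = 1/(123 + L))
(22 - 17)*c(40) = (22 - 17)/(123 + 40) = 5/163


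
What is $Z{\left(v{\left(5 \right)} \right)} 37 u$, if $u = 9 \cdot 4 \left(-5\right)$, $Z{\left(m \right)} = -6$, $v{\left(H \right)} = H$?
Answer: $39960$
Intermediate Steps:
$u = -180$ ($u = 9 \left(-20\right) = -180$)
$Z{\left(v{\left(5 \right)} \right)} 37 u = \left(-6\right) 37 \left(-180\right) = \left(-222\right) \left(-180\right) = 39960$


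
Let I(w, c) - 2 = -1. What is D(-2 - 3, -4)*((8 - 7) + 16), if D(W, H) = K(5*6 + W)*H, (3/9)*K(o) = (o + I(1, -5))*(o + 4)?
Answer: -153816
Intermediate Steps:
I(w, c) = 1 (I(w, c) = 2 - 1 = 1)
K(o) = 3*(1 + o)*(4 + o) (K(o) = 3*((o + 1)*(o + 4)) = 3*((1 + o)*(4 + o)) = 3*(1 + o)*(4 + o))
D(W, H) = H*(462 + 3*(30 + W)² + 15*W) (D(W, H) = (12 + 3*(5*6 + W)² + 15*(5*6 + W))*H = (12 + 3*(30 + W)² + 15*(30 + W))*H = (12 + 3*(30 + W)² + (450 + 15*W))*H = (462 + 3*(30 + W)² + 15*W)*H = H*(462 + 3*(30 + W)² + 15*W))
D(-2 - 3, -4)*((8 - 7) + 16) = (3*(-4)*(1054 + (-2 - 3)² + 65*(-2 - 3)))*((8 - 7) + 16) = (3*(-4)*(1054 + (-5)² + 65*(-5)))*(1 + 16) = (3*(-4)*(1054 + 25 - 325))*17 = (3*(-4)*754)*17 = -9048*17 = -153816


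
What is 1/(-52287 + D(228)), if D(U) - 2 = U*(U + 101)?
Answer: 1/22727 ≈ 4.4001e-5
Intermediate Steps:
D(U) = 2 + U*(101 + U) (D(U) = 2 + U*(U + 101) = 2 + U*(101 + U))
1/(-52287 + D(228)) = 1/(-52287 + (2 + 228² + 101*228)) = 1/(-52287 + (2 + 51984 + 23028)) = 1/(-52287 + 75014) = 1/22727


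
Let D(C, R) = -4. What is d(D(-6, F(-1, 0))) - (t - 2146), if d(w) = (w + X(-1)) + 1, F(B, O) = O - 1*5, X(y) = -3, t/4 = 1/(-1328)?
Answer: 710481/332 ≈ 2140.0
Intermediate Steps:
t = -1/332 (t = 4/(-1328) = 4*(-1/1328) = -1/332 ≈ -0.0030120)
F(B, O) = -5 + O (F(B, O) = O - 5 = -5 + O)
d(w) = -2 + w (d(w) = (w - 3) + 1 = (-3 + w) + 1 = -2 + w)
d(D(-6, F(-1, 0))) - (t - 2146) = (-2 - 4) - (-1/332 - 2146) = -6 - 1*(-712473/332) = -6 + 712473/332 = 710481/332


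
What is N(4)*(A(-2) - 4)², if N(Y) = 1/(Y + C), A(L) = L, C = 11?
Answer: 12/5 ≈ 2.4000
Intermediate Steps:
N(Y) = 1/(11 + Y) (N(Y) = 1/(Y + 11) = 1/(11 + Y))
N(4)*(A(-2) - 4)² = (-2 - 4)²/(11 + 4) = (-6)²/15 = (1/15)*36 = 12/5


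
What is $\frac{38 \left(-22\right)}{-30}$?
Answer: $\frac{418}{15} \approx 27.867$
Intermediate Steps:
$\frac{38 \left(-22\right)}{-30} = \left(-836\right) \left(- \frac{1}{30}\right) = \frac{418}{15}$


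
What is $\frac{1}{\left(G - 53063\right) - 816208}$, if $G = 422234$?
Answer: $- \frac{1}{447037} \approx -2.2369 \cdot 10^{-6}$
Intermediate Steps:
$\frac{1}{\left(G - 53063\right) - 816208} = \frac{1}{\left(422234 - 53063\right) - 816208} = \frac{1}{369171 - 816208} = \frac{1}{-447037} = - \frac{1}{447037}$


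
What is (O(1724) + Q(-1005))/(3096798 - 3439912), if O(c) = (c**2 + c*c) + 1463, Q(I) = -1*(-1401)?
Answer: -2973608/171557 ≈ -17.333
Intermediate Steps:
Q(I) = 1401
O(c) = 1463 + 2*c**2 (O(c) = (c**2 + c**2) + 1463 = 2*c**2 + 1463 = 1463 + 2*c**2)
(O(1724) + Q(-1005))/(3096798 - 3439912) = ((1463 + 2*1724**2) + 1401)/(3096798 - 3439912) = ((1463 + 2*2972176) + 1401)/(-343114) = ((1463 + 5944352) + 1401)*(-1/343114) = (5945815 + 1401)*(-1/343114) = 5947216*(-1/343114) = -2973608/171557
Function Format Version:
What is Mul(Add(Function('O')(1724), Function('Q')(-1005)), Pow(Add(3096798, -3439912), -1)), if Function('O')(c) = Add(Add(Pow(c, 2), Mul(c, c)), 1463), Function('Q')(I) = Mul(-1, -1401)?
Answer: Rational(-2973608, 171557) ≈ -17.333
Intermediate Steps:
Function('Q')(I) = 1401
Function('O')(c) = Add(1463, Mul(2, Pow(c, 2))) (Function('O')(c) = Add(Add(Pow(c, 2), Pow(c, 2)), 1463) = Add(Mul(2, Pow(c, 2)), 1463) = Add(1463, Mul(2, Pow(c, 2))))
Mul(Add(Function('O')(1724), Function('Q')(-1005)), Pow(Add(3096798, -3439912), -1)) = Mul(Add(Add(1463, Mul(2, Pow(1724, 2))), 1401), Pow(Add(3096798, -3439912), -1)) = Mul(Add(Add(1463, Mul(2, 2972176)), 1401), Pow(-343114, -1)) = Mul(Add(Add(1463, 5944352), 1401), Rational(-1, 343114)) = Mul(Add(5945815, 1401), Rational(-1, 343114)) = Mul(5947216, Rational(-1, 343114)) = Rational(-2973608, 171557)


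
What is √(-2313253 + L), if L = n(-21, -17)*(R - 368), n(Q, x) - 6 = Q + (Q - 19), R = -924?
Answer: I*√2242193 ≈ 1497.4*I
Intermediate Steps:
n(Q, x) = -13 + 2*Q (n(Q, x) = 6 + (Q + (Q - 19)) = 6 + (Q + (-19 + Q)) = 6 + (-19 + 2*Q) = -13 + 2*Q)
L = 71060 (L = (-13 + 2*(-21))*(-924 - 368) = (-13 - 42)*(-1292) = -55*(-1292) = 71060)
√(-2313253 + L) = √(-2313253 + 71060) = √(-2242193) = I*√2242193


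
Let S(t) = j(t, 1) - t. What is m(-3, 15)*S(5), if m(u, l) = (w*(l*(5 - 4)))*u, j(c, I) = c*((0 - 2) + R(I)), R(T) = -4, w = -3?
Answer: -4725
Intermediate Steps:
j(c, I) = -6*c (j(c, I) = c*((0 - 2) - 4) = c*(-2 - 4) = c*(-6) = -6*c)
S(t) = -7*t (S(t) = -6*t - t = -7*t)
m(u, l) = -3*l*u (m(u, l) = (-3*l*(5 - 4))*u = (-3*l)*u = -3*l*u)
m(-3, 15)*S(5) = (-3*15*(-3))*(-7*5) = 135*(-35) = -4725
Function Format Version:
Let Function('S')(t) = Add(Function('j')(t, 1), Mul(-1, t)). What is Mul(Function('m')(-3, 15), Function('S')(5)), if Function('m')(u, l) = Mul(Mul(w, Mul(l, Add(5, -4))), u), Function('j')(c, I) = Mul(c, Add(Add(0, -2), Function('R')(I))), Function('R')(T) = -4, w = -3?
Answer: -4725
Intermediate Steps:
Function('j')(c, I) = Mul(-6, c) (Function('j')(c, I) = Mul(c, Add(Add(0, -2), -4)) = Mul(c, Add(-2, -4)) = Mul(c, -6) = Mul(-6, c))
Function('S')(t) = Mul(-7, t) (Function('S')(t) = Add(Mul(-6, t), Mul(-1, t)) = Mul(-7, t))
Function('m')(u, l) = Mul(-3, l, u) (Function('m')(u, l) = Mul(Mul(-3, Mul(l, Add(5, -4))), u) = Mul(Mul(-3, Mul(l, 1)), u) = Mul(Mul(-3, l), u) = Mul(-3, l, u))
Mul(Function('m')(-3, 15), Function('S')(5)) = Mul(Mul(-3, 15, -3), Mul(-7, 5)) = Mul(135, -35) = -4725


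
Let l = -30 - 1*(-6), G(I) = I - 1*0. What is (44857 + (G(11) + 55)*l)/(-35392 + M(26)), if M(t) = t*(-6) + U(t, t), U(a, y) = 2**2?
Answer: -43273/35544 ≈ -1.2174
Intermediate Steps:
U(a, y) = 4
G(I) = I (G(I) = I + 0 = I)
l = -24 (l = -30 + 6 = -24)
M(t) = 4 - 6*t (M(t) = t*(-6) + 4 = -6*t + 4 = 4 - 6*t)
(44857 + (G(11) + 55)*l)/(-35392 + M(26)) = (44857 + (11 + 55)*(-24))/(-35392 + (4 - 6*26)) = (44857 + 66*(-24))/(-35392 + (4 - 156)) = (44857 - 1584)/(-35392 - 152) = 43273/(-35544) = 43273*(-1/35544) = -43273/35544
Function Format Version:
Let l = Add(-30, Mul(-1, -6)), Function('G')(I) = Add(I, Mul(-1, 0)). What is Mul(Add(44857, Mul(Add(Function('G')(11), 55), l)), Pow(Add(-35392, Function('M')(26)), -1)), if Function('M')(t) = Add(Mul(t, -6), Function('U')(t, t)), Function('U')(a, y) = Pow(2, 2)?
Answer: Rational(-43273, 35544) ≈ -1.2174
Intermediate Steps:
Function('U')(a, y) = 4
Function('G')(I) = I (Function('G')(I) = Add(I, 0) = I)
l = -24 (l = Add(-30, 6) = -24)
Function('M')(t) = Add(4, Mul(-6, t)) (Function('M')(t) = Add(Mul(t, -6), 4) = Add(Mul(-6, t), 4) = Add(4, Mul(-6, t)))
Mul(Add(44857, Mul(Add(Function('G')(11), 55), l)), Pow(Add(-35392, Function('M')(26)), -1)) = Mul(Add(44857, Mul(Add(11, 55), -24)), Pow(Add(-35392, Add(4, Mul(-6, 26))), -1)) = Mul(Add(44857, Mul(66, -24)), Pow(Add(-35392, Add(4, -156)), -1)) = Mul(Add(44857, -1584), Pow(Add(-35392, -152), -1)) = Mul(43273, Pow(-35544, -1)) = Mul(43273, Rational(-1, 35544)) = Rational(-43273, 35544)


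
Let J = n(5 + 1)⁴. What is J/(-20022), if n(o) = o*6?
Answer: -279936/3337 ≈ -83.889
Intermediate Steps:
n(o) = 6*o
J = 1679616 (J = (6*(5 + 1))⁴ = (6*6)⁴ = 36⁴ = 1679616)
J/(-20022) = 1679616/(-20022) = 1679616*(-1/20022) = -279936/3337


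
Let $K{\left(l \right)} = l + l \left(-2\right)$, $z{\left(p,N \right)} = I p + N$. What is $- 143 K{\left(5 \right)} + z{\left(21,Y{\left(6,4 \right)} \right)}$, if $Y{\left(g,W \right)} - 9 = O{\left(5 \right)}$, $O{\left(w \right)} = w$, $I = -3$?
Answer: $666$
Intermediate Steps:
$Y{\left(g,W \right)} = 14$ ($Y{\left(g,W \right)} = 9 + 5 = 14$)
$z{\left(p,N \right)} = N - 3 p$ ($z{\left(p,N \right)} = - 3 p + N = N - 3 p$)
$K{\left(l \right)} = - l$ ($K{\left(l \right)} = l - 2 l = - l$)
$- 143 K{\left(5 \right)} + z{\left(21,Y{\left(6,4 \right)} \right)} = - 143 \left(\left(-1\right) 5\right) + \left(14 - 63\right) = \left(-143\right) \left(-5\right) + \left(14 - 63\right) = 715 - 49 = 666$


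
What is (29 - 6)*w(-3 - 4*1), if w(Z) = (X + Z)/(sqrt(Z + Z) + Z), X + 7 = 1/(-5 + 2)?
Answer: 989/27 + 989*I*sqrt(14)/189 ≈ 36.63 + 19.579*I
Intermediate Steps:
X = -22/3 (X = -7 + 1/(-5 + 2) = -7 + 1/(-3) = -7 - 1/3 = -22/3 ≈ -7.3333)
w(Z) = (-22/3 + Z)/(Z + sqrt(2)*sqrt(Z)) (w(Z) = (-22/3 + Z)/(sqrt(Z + Z) + Z) = (-22/3 + Z)/(sqrt(2*Z) + Z) = (-22/3 + Z)/(sqrt(2)*sqrt(Z) + Z) = (-22/3 + Z)/(Z + sqrt(2)*sqrt(Z)))
(29 - 6)*w(-3 - 4*1) = (29 - 6)*((-22/3 + (-3 - 4*1))/((-3 - 4*1) + sqrt(2)*sqrt(-3 - 4*1))) = 23*((-22/3 + (-3 - 4))/((-3 - 4) + sqrt(2)*sqrt(-3 - 4))) = 23*((-22/3 - 7)/(-7 + sqrt(2)*sqrt(-7))) = 23*(-43/3/(-7 + sqrt(2)*(I*sqrt(7)))) = 23*(-43/3/(-7 + I*sqrt(14))) = 23*(-43/(3*(-7 + I*sqrt(14)))) = -989/(3*(-7 + I*sqrt(14)))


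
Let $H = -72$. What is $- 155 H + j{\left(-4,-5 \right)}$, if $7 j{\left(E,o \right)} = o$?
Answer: $\frac{78115}{7} \approx 11159.0$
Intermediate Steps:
$j{\left(E,o \right)} = \frac{o}{7}$
$- 155 H + j{\left(-4,-5 \right)} = \left(-155\right) \left(-72\right) + \frac{1}{7} \left(-5\right) = 11160 - \frac{5}{7} = \frac{78115}{7}$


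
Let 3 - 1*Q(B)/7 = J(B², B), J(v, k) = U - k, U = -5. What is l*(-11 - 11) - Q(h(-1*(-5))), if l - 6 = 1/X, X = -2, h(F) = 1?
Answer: -184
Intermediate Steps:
l = 11/2 (l = 6 + 1/(-2) = 6 + 1*(-½) = 6 - ½ = 11/2 ≈ 5.5000)
J(v, k) = -5 - k
Q(B) = 56 + 7*B (Q(B) = 21 - 7*(-5 - B) = 21 + (35 + 7*B) = 56 + 7*B)
l*(-11 - 11) - Q(h(-1*(-5))) = 11*(-11 - 11)/2 - (56 + 7*1) = (11/2)*(-22) - (56 + 7) = -121 - 1*63 = -121 - 63 = -184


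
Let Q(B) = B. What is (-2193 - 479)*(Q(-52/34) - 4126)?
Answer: 187488896/17 ≈ 1.1029e+7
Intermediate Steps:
(-2193 - 479)*(Q(-52/34) - 4126) = (-2193 - 479)*(-52/34 - 4126) = -2672*(-52*1/34 - 4126) = -2672*(-26/17 - 4126) = -2672*(-70168/17) = 187488896/17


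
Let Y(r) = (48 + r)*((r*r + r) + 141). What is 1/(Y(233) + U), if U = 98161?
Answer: 1/15458464 ≈ 6.4690e-8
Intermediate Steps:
Y(r) = (48 + r)*(141 + r + r²) (Y(r) = (48 + r)*((r² + r) + 141) = (48 + r)*((r + r²) + 141) = (48 + r)*(141 + r + r²))
1/(Y(233) + U) = 1/((6768 + 233³ + 49*233² + 189*233) + 98161) = 1/((6768 + 12649337 + 49*54289 + 44037) + 98161) = 1/((6768 + 12649337 + 2660161 + 44037) + 98161) = 1/(15360303 + 98161) = 1/15458464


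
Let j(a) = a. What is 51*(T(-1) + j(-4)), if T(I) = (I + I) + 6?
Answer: 0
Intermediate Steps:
T(I) = 6 + 2*I (T(I) = 2*I + 6 = 6 + 2*I)
51*(T(-1) + j(-4)) = 51*((6 + 2*(-1)) - 4) = 51*((6 - 2) - 4) = 51*(4 - 4) = 51*0 = 0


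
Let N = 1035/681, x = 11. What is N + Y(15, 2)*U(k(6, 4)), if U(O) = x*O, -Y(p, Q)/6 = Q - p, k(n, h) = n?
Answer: 1168941/227 ≈ 5149.5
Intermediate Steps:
N = 345/227 (N = 1035*(1/681) = 345/227 ≈ 1.5198)
Y(p, Q) = -6*Q + 6*p (Y(p, Q) = -6*(Q - p) = -6*Q + 6*p)
U(O) = 11*O
N + Y(15, 2)*U(k(6, 4)) = 345/227 + (-6*2 + 6*15)*(11*6) = 345/227 + (-12 + 90)*66 = 345/227 + 78*66 = 345/227 + 5148 = 1168941/227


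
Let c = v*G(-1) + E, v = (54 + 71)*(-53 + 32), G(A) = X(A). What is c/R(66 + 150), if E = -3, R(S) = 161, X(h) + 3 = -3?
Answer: 15747/161 ≈ 97.807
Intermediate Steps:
X(h) = -6 (X(h) = -3 - 3 = -6)
G(A) = -6
v = -2625 (v = 125*(-21) = -2625)
c = 15747 (c = -2625*(-6) - 3 = 15750 - 3 = 15747)
c/R(66 + 150) = 15747/161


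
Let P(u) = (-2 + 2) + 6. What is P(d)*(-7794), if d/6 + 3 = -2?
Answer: -46764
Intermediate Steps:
d = -30 (d = -18 + 6*(-2) = -18 - 12 = -30)
P(u) = 6 (P(u) = 0 + 6 = 6)
P(d)*(-7794) = 6*(-7794) = -46764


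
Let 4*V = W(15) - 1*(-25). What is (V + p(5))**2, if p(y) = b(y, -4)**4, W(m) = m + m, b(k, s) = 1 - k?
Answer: 1164241/16 ≈ 72765.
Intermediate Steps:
W(m) = 2*m
V = 55/4 (V = (2*15 - 1*(-25))/4 = (30 + 25)/4 = (1/4)*55 = 55/4 ≈ 13.750)
p(y) = (1 - y)**4
(V + p(5))**2 = (55/4 + (-1 + 5)**4)**2 = (55/4 + 4**4)**2 = (55/4 + 256)**2 = (1079/4)**2 = 1164241/16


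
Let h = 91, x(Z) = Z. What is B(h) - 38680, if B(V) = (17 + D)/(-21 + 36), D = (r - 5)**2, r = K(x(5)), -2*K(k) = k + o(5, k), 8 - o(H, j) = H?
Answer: -580102/15 ≈ -38673.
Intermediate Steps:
o(H, j) = 8 - H
K(k) = -3/2 - k/2 (K(k) = -(k + (8 - 1*5))/2 = -(k + (8 - 5))/2 = -(k + 3)/2 = -(3 + k)/2 = -3/2 - k/2)
r = -4 (r = -3/2 - 1/2*5 = -3/2 - 5/2 = -4)
D = 81 (D = (-4 - 5)**2 = (-9)**2 = 81)
B(V) = 98/15 (B(V) = (17 + 81)/(-21 + 36) = 98/15)
B(h) - 38680 = 98/15 - 38680 = -580102/15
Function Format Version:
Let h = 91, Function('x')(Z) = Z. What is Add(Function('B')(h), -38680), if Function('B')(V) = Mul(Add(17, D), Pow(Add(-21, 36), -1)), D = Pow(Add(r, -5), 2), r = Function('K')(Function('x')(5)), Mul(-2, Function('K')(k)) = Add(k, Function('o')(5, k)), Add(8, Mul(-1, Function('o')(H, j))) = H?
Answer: Rational(-580102, 15) ≈ -38673.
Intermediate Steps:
Function('o')(H, j) = Add(8, Mul(-1, H))
Function('K')(k) = Add(Rational(-3, 2), Mul(Rational(-1, 2), k)) (Function('K')(k) = Mul(Rational(-1, 2), Add(k, Add(8, Mul(-1, 5)))) = Mul(Rational(-1, 2), Add(k, Add(8, -5))) = Mul(Rational(-1, 2), Add(k, 3)) = Mul(Rational(-1, 2), Add(3, k)) = Add(Rational(-3, 2), Mul(Rational(-1, 2), k)))
r = -4 (r = Add(Rational(-3, 2), Mul(Rational(-1, 2), 5)) = Add(Rational(-3, 2), Rational(-5, 2)) = -4)
D = 81 (D = Pow(Add(-4, -5), 2) = Pow(-9, 2) = 81)
Function('B')(V) = Rational(98, 15) (Function('B')(V) = Mul(Add(17, 81), Pow(Add(-21, 36), -1)) = Mul(98, Pow(15, -1)) = Mul(98, Rational(1, 15)) = Rational(98, 15))
Add(Function('B')(h), -38680) = Add(Rational(98, 15), -38680) = Rational(-580102, 15)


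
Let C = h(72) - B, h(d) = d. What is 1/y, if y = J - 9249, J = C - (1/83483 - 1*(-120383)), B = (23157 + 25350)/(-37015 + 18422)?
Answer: -1552199419/201098907234352 ≈ -7.7186e-6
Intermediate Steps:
B = -48507/18593 (B = 48507/(-18593) = 48507*(-1/18593) = -48507/18593 ≈ -2.6089)
C = 1387203/18593 (C = 72 - 1*(-48507/18593) = 72 + 48507/18593 = 1387203/18593 ≈ 74.609)
J = -186742614808021/1552199419 (J = 1387203/18593 - (1/83483 - 1*(-120383)) = 1387203/18593 - (1/83483 + 120383) = 1387203/18593 - 1*10049933990/83483 = 1387203/18593 - 10049933990/83483 = -186742614808021/1552199419 ≈ -1.2031e+5)
y = -201098907234352/1552199419 (y = -186742614808021/1552199419 - 9249 = -201098907234352/1552199419 ≈ -1.2956e+5)
1/y = 1/(-201098907234352/1552199419) = -1552199419/201098907234352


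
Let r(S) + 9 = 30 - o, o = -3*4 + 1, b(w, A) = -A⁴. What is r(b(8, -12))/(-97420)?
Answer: -8/24355 ≈ -0.00032847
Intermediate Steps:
o = -11 (o = -12 + 1 = -11)
r(S) = 32 (r(S) = -9 + (30 - 1*(-11)) = -9 + (30 + 11) = -9 + 41 = 32)
r(b(8, -12))/(-97420) = 32/(-97420) = 32*(-1/97420) = -8/24355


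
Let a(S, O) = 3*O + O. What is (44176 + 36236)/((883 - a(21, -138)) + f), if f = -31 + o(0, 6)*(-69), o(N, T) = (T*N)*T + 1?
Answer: 26804/445 ≈ 60.234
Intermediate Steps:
o(N, T) = 1 + N*T² (o(N, T) = (N*T)*T + 1 = N*T² + 1 = 1 + N*T²)
a(S, O) = 4*O
f = -100 (f = -31 + (1 + 0*6²)*(-69) = -31 + (1 + 0*36)*(-69) = -31 + (1 + 0)*(-69) = -31 + 1*(-69) = -31 - 69 = -100)
(44176 + 36236)/((883 - a(21, -138)) + f) = (44176 + 36236)/((883 - 4*(-138)) - 100) = 80412/((883 - 1*(-552)) - 100) = 80412/((883 + 552) - 100) = 80412/(1435 - 100) = 80412/1335 = 80412*(1/1335) = 26804/445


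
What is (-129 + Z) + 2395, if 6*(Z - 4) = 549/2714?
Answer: 12321743/5428 ≈ 2270.0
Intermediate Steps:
Z = 21895/5428 (Z = 4 + (549/2714)/6 = 4 + (549*(1/2714))/6 = 4 + (1/6)*(549/2714) = 4 + 183/5428 = 21895/5428 ≈ 4.0337)
(-129 + Z) + 2395 = (-129 + 21895/5428) + 2395 = -678317/5428 + 2395 = 12321743/5428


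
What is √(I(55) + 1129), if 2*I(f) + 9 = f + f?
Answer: √4718/2 ≈ 34.344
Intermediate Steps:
I(f) = -9/2 + f (I(f) = -9/2 + (f + f)/2 = -9/2 + (2*f)/2 = -9/2 + f)
√(I(55) + 1129) = √((-9/2 + 55) + 1129) = √(101/2 + 1129) = √(2359/2) = √4718/2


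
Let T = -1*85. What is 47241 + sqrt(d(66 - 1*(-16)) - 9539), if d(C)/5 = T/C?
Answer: 47241 + I*sqrt(64175086)/82 ≈ 47241.0 + 97.694*I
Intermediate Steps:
T = -85
d(C) = -425/C (d(C) = 5*(-85/C) = -425/C)
47241 + sqrt(d(66 - 1*(-16)) - 9539) = 47241 + sqrt(-425/(66 - 1*(-16)) - 9539) = 47241 + sqrt(-425/(66 + 16) - 9539) = 47241 + sqrt(-425/82 - 9539) = 47241 + sqrt(-782623/82) = 47241 + I*sqrt(64175086)/82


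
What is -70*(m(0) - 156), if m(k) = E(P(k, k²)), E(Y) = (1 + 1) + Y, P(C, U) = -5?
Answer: 11130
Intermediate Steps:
E(Y) = 2 + Y
m(k) = -3 (m(k) = 2 - 5 = -3)
-70*(m(0) - 156) = -70*(-3 - 156) = -70*(-159) = 11130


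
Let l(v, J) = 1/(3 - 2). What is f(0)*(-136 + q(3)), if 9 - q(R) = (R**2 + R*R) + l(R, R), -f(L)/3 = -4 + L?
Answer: -1752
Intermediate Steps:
l(v, J) = 1 (l(v, J) = 1/1 = 1)
f(L) = 12 - 3*L (f(L) = -3*(-4 + L) = 12 - 3*L)
q(R) = 8 - 2*R**2 (q(R) = 9 - ((R**2 + R*R) + 1) = 9 - ((R**2 + R**2) + 1) = 9 - (2*R**2 + 1) = 9 - (1 + 2*R**2) = 9 + (-1 - 2*R**2) = 8 - 2*R**2)
f(0)*(-136 + q(3)) = (12 - 3*0)*(-136 + (8 - 2*3**2)) = (12 + 0)*(-136 + (8 - 2*9)) = 12*(-136 + (8 - 18)) = 12*(-136 - 10) = 12*(-146) = -1752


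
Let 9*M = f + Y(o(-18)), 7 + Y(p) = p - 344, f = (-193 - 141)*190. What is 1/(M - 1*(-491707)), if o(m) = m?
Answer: 9/4361534 ≈ 2.0635e-6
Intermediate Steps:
f = -63460 (f = -334*190 = -63460)
Y(p) = -351 + p (Y(p) = -7 + (p - 344) = -7 + (-344 + p) = -351 + p)
M = -63829/9 (M = (-63460 + (-351 - 18))/9 = (-63460 - 369)/9 = (1/9)*(-63829) = -63829/9 ≈ -7092.1)
1/(M - 1*(-491707)) = 1/(-63829/9 - 1*(-491707)) = 1/(-63829/9 + 491707) = 1/(4361534/9) = 9/4361534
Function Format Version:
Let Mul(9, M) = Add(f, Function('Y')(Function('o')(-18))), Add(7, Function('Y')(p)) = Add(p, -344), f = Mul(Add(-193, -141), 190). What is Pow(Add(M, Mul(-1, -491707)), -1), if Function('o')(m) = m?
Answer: Rational(9, 4361534) ≈ 2.0635e-6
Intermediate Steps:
f = -63460 (f = Mul(-334, 190) = -63460)
Function('Y')(p) = Add(-351, p) (Function('Y')(p) = Add(-7, Add(p, -344)) = Add(-7, Add(-344, p)) = Add(-351, p))
M = Rational(-63829, 9) (M = Mul(Rational(1, 9), Add(-63460, Add(-351, -18))) = Mul(Rational(1, 9), Add(-63460, -369)) = Mul(Rational(1, 9), -63829) = Rational(-63829, 9) ≈ -7092.1)
Pow(Add(M, Mul(-1, -491707)), -1) = Pow(Add(Rational(-63829, 9), Mul(-1, -491707)), -1) = Pow(Add(Rational(-63829, 9), 491707), -1) = Pow(Rational(4361534, 9), -1) = Rational(9, 4361534)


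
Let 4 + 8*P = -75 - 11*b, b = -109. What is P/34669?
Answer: 140/34669 ≈ 0.0040382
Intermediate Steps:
P = 140 (P = -½ + (-75 - 11*(-109))/8 = -½ + (-75 + 1199)/8 = -½ + (⅛)*1124 = -½ + 281/2 = 140)
P/34669 = 140/34669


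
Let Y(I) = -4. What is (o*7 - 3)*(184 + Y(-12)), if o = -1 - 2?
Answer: -4320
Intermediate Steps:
o = -3
(o*7 - 3)*(184 + Y(-12)) = (-3*7 - 3)*(184 - 4) = (-21 - 3)*180 = -24*180 = -4320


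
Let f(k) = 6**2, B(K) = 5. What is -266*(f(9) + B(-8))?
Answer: -10906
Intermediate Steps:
f(k) = 36
-266*(f(9) + B(-8)) = -266*(36 + 5) = -266*41 = -10906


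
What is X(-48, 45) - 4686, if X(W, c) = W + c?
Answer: -4689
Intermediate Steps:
X(-48, 45) - 4686 = (-48 + 45) - 4686 = -3 - 4686 = -4689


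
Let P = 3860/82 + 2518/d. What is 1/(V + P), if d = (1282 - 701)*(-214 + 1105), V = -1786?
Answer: -21224511/36907768378 ≈ -0.00057507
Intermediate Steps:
d = 517671 (d = 581*891 = 517671)
P = 999208268/21224511 (P = 3860/82 + 2518/517671 = 3860*(1/82) + 2518*(1/517671) = 1930/41 + 2518/517671 = 999208268/21224511 ≈ 47.078)
1/(V + P) = 1/(-1786 + 999208268/21224511) = 1/(-36907768378/21224511) = -21224511/36907768378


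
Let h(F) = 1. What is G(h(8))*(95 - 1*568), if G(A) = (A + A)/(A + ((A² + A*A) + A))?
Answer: -473/2 ≈ -236.50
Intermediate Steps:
G(A) = 2*A/(2*A + 2*A²) (G(A) = (2*A)/(A + ((A² + A²) + A)) = (2*A)/(A + (2*A² + A)) = (2*A)/(A + (A + 2*A²)) = (2*A)/(2*A + 2*A²) = 2*A/(2*A + 2*A²))
G(h(8))*(95 - 1*568) = (95 - 1*568)/(1 + 1) = (95 - 568)/2 = (½)*(-473) = -473/2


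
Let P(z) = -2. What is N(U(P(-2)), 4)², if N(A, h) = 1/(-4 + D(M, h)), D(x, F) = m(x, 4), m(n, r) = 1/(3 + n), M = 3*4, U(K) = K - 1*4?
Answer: 225/3481 ≈ 0.064637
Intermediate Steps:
U(K) = -4 + K (U(K) = K - 4 = -4 + K)
M = 12
D(x, F) = 1/(3 + x)
N(A, h) = -15/59 (N(A, h) = 1/(-4 + 1/(3 + 12)) = 1/(-4 + 1/15) = 1/(-59/15) = -15/59)
N(U(P(-2)), 4)² = (-15/59)² = 225/3481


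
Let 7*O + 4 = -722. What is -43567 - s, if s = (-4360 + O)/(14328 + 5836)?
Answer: -3074681835/70574 ≈ -43567.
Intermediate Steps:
O = -726/7 (O = -4/7 + (⅐)*(-722) = -4/7 - 722/7 = -726/7 ≈ -103.71)
s = -15623/70574 (s = (-4360 - 726/7)/(14328 + 5836) = -31246/7/20164 = -31246/7*1/20164 = -15623/70574 ≈ -0.22137)
-43567 - s = -43567 - 1*(-15623/70574) = -43567 + 15623/70574 = -3074681835/70574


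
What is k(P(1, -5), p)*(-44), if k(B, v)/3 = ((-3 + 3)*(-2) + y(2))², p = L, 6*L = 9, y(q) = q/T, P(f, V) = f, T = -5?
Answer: -528/25 ≈ -21.120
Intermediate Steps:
y(q) = -q/5 (y(q) = q/(-5) = q*(-⅕) = -q/5)
L = 3/2 (L = (⅙)*9 = 3/2 ≈ 1.5000)
p = 3/2 ≈ 1.5000
k(B, v) = 12/25 (k(B, v) = 3*((-3 + 3)*(-2) - ⅕*2)² = 3*(0*(-2) - ⅖)² = 3*(0 - ⅖)² = 3*(-⅖)² = 3*(4/25) = 12/25)
k(P(1, -5), p)*(-44) = (12/25)*(-44) = -528/25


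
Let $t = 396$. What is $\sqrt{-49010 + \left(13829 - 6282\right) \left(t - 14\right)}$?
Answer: $2 \sqrt{708486} \approx 1683.4$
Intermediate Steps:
$\sqrt{-49010 + \left(13829 - 6282\right) \left(t - 14\right)} = \sqrt{-49010 + \left(13829 - 6282\right) \left(396 - 14\right)} = \sqrt{-49010 + 7547 \cdot 382} = \sqrt{-49010 + 2882954} = \sqrt{2833944} = 2 \sqrt{708486}$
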